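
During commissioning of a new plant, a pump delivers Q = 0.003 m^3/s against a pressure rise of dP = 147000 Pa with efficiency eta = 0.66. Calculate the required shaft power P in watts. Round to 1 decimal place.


P = Q * dP / eta
P = 0.003 * 147000 / 0.66
P = 441.0 / 0.66
P = 668.2 W


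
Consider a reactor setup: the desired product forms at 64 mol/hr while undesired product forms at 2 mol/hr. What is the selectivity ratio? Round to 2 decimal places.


S = desired product rate / undesired product rate
S = 64 / 2
S = 32.00


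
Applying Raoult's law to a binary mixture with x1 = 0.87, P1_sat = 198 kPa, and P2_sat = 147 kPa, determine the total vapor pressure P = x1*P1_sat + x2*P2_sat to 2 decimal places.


P = x1*P1_sat + x2*P2_sat
x2 = 1 - x1 = 1 - 0.87 = 0.13
P = 0.87*198 + 0.13*147
P = 172.26 + 19.11
P = 191.37 kPa


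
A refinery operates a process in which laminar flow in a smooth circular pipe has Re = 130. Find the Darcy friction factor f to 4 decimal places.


f = 64 / Re
f = 64 / 130
f = 0.4923


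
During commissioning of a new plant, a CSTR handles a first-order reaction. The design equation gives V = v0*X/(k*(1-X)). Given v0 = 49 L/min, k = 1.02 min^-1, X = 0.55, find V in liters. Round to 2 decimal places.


V = v0 * X / (k * (1 - X))
V = 49 * 0.55 / (1.02 * (1 - 0.55))
V = 26.95 / (1.02 * 0.45)
V = 26.95 / 0.459
V = 58.71 L


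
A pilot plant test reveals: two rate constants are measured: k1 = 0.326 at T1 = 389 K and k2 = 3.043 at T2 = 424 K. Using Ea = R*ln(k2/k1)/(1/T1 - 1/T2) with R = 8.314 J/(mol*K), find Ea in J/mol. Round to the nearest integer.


Ea = R * ln(k2/k1) / (1/T1 - 1/T2)
ln(k2/k1) = ln(3.043/0.326) = 2.2337018
1/T1 - 1/T2 = 1/389 - 1/424 = 0.000212203521
Ea = 8.314 * 2.2337018 / 0.000212203521
Ea = 87515 J/mol


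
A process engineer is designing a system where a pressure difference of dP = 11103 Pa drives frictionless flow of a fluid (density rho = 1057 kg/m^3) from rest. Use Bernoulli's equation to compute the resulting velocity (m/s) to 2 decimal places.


v = sqrt(2*dP/rho)
v = sqrt(2*11103/1057)
v = sqrt(21.008515)
v = 4.58 m/s


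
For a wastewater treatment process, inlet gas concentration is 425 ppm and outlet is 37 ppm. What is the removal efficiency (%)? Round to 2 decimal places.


Efficiency = (G_in - G_out) / G_in * 100%
Efficiency = (425 - 37) / 425 * 100
Efficiency = 388 / 425 * 100
Efficiency = 91.29%


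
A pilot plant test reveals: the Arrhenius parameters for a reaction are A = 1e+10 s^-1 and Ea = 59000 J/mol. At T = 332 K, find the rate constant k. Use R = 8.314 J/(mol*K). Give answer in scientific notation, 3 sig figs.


k = A * exp(-Ea/(R*T))
k = 1e+10 * exp(-59000 / (8.314 * 332))
k = 1e+10 * exp(-21.374891)
k = 5.21e+00


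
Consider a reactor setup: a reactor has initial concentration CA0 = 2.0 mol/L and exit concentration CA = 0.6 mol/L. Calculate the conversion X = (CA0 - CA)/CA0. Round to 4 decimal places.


X = (CA0 - CA) / CA0
X = (2.0 - 0.6) / 2.0
X = 1.4 / 2.0
X = 0.7000


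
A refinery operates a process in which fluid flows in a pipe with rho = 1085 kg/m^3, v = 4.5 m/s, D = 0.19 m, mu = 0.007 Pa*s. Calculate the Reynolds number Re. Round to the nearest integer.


Re = rho * v * D / mu
Re = 1085 * 4.5 * 0.19 / 0.007
Re = 927.675 / 0.007
Re = 132525


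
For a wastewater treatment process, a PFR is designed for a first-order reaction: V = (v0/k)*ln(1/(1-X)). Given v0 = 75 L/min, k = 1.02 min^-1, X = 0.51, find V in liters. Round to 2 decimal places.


V = (v0/k) * ln(1/(1-X))
V = (75/1.02) * ln(1/(1-0.51))
V = 73.529412 * ln(2.040816)
V = 73.529412 * 0.71335
V = 52.45 L


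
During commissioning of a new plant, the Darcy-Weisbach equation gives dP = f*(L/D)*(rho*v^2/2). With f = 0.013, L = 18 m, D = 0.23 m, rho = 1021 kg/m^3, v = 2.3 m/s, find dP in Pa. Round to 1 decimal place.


dP = f * (L/D) * (rho*v^2/2)
dP = 0.013 * (18/0.23) * (1021*2.3^2/2)
L/D = 78.26086957
rho*v^2/2 = 1021*5.29/2 = 2700.545
dP = 0.013 * 78.26086957 * 2700.545
dP = 2747.5 Pa


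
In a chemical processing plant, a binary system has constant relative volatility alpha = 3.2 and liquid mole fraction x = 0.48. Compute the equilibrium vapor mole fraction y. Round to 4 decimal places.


y = alpha*x / (1 + (alpha-1)*x)
y = 3.2*0.48 / (1 + (3.2-1)*0.48)
y = 1.536 / (1 + 1.056)
y = 1.536 / 2.056
y = 0.7471


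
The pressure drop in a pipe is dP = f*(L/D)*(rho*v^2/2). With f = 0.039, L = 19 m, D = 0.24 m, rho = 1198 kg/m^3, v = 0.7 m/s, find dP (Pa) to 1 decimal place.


dP = f * (L/D) * (rho*v^2/2)
dP = 0.039 * (19/0.24) * (1198*0.7^2/2)
L/D = 79.16666667
rho*v^2/2 = 1198*0.49/2 = 293.51
dP = 0.039 * 79.16666667 * 293.51
dP = 906.2 Pa


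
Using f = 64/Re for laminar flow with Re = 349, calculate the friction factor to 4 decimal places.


f = 64 / Re
f = 64 / 349
f = 0.1834


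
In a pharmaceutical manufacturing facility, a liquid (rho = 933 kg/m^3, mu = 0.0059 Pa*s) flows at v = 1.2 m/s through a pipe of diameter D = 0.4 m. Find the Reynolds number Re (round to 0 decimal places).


Re = rho * v * D / mu
Re = 933 * 1.2 * 0.4 / 0.0059
Re = 447.84 / 0.0059
Re = 75905


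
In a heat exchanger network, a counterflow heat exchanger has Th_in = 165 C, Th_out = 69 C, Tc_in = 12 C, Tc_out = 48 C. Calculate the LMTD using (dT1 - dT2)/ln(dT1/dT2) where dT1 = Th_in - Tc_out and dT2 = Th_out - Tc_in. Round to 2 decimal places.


dT1 = Th_in - Tc_out = 165 - 48 = 117
dT2 = Th_out - Tc_in = 69 - 12 = 57
LMTD = (dT1 - dT2) / ln(dT1/dT2)
LMTD = (117 - 57) / ln(117/57)
LMTD = 83.44 K


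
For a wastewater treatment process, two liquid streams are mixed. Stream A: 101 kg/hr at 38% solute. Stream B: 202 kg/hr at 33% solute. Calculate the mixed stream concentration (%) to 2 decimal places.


Mass balance on solute: F1*x1 + F2*x2 = F3*x3
F3 = F1 + F2 = 101 + 202 = 303 kg/hr
x3 = (F1*x1 + F2*x2)/F3
x3 = (101*0.38 + 202*0.33) / 303
x3 = 34.67%


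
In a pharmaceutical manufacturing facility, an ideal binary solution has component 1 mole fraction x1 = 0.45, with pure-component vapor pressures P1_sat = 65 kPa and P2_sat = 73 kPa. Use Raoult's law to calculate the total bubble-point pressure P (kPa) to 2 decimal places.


P = x1*P1_sat + x2*P2_sat
x2 = 1 - x1 = 1 - 0.45 = 0.55
P = 0.45*65 + 0.55*73
P = 29.25 + 40.15
P = 69.40 kPa


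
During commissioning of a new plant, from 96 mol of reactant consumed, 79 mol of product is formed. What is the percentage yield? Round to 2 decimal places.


Yield = (moles product / moles consumed) * 100%
Yield = (79 / 96) * 100
Yield = 0.8229 * 100
Yield = 82.29%


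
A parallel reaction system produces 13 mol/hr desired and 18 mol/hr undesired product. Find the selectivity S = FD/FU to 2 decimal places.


S = desired product rate / undesired product rate
S = 13 / 18
S = 0.72


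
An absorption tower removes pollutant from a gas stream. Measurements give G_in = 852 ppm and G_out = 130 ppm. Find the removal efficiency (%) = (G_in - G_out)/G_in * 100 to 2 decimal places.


Efficiency = (G_in - G_out) / G_in * 100%
Efficiency = (852 - 130) / 852 * 100
Efficiency = 722 / 852 * 100
Efficiency = 84.74%


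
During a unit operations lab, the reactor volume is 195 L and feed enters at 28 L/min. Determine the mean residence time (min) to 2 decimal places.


tau = V / v0
tau = 195 / 28
tau = 6.96 min


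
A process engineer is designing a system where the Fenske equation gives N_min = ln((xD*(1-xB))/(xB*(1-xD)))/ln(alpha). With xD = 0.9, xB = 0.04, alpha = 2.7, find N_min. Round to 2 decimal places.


N_min = ln((xD*(1-xB))/(xB*(1-xD))) / ln(alpha)
Numerator inside ln: 0.864 / 0.004 = 216.0
ln(216.0) = 5.375278
ln(alpha) = ln(2.7) = 0.993252
N_min = 5.375278 / 0.993252 = 5.41


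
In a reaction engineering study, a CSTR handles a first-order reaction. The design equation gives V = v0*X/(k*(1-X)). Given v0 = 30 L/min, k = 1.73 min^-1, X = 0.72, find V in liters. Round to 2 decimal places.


V = v0 * X / (k * (1 - X))
V = 30 * 0.72 / (1.73 * (1 - 0.72))
V = 21.6 / (1.73 * 0.28)
V = 21.6 / 0.4844
V = 44.59 L


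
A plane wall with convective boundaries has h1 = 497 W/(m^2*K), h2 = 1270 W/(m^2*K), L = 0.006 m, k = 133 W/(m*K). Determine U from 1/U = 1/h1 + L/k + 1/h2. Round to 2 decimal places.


1/U = 1/h1 + L/k + 1/h2
1/U = 1/497 + 0.006/133 + 1/1270
1/U = 0.0020120724 + 4.51128e-05 + 0.0007874016
1/U = 0.0028445868
U = 351.54 W/(m^2*K)


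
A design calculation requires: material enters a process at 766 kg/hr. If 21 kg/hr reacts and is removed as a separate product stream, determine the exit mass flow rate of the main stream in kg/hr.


Steady-state mass balance on the main outlet: F_out = F_in - F_removed
F_out = 766 - 21
F_out = 745 kg/hr


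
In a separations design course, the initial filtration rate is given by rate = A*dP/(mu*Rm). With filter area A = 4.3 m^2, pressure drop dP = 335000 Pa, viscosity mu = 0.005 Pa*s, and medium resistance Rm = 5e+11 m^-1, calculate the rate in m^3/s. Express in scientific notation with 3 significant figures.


rate = A * dP / (mu * Rm)
rate = 4.3 * 335000 / (0.005 * 5e+11)
rate = 1440500.0 / 2.500e+09
rate = 5.76e-04 m^3/s


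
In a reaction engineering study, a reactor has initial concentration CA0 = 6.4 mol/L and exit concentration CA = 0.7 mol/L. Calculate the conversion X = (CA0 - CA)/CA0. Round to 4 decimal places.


X = (CA0 - CA) / CA0
X = (6.4 - 0.7) / 6.4
X = 5.7 / 6.4
X = 0.8906


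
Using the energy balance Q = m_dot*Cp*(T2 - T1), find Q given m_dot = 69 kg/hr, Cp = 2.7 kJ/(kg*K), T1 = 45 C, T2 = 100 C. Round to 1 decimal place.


Q = m_dot * Cp * (T2 - T1)
Q = 69 * 2.7 * (100 - 45)
Q = 69 * 2.7 * 55
Q = 10246.5 kJ/hr


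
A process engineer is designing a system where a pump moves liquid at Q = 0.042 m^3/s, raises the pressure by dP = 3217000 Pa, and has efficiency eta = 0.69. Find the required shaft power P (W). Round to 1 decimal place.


P = Q * dP / eta
P = 0.042 * 3217000 / 0.69
P = 135114.0 / 0.69
P = 195817.4 W


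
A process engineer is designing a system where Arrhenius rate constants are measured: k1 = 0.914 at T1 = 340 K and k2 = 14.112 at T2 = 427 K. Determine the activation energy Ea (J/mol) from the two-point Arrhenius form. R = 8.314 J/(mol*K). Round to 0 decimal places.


Ea = R * ln(k2/k1) / (1/T1 - 1/T2)
ln(k2/k1) = ln(14.112/0.914) = 2.7369502
1/T1 - 1/T2 = 1/340 - 1/427 = 0.000599256096
Ea = 8.314 * 2.7369502 / 0.000599256096
Ea = 37972 J/mol


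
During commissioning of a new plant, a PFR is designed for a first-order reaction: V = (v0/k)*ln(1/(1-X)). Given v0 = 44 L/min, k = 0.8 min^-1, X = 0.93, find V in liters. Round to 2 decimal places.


V = (v0/k) * ln(1/(1-X))
V = (44/0.8) * ln(1/(1-0.93))
V = 55.0 * ln(14.285714)
V = 55.0 * 2.65926
V = 146.26 L


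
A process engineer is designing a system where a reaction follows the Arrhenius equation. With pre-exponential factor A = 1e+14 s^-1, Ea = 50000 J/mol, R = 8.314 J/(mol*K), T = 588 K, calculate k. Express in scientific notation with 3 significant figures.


k = A * exp(-Ea/(R*T))
k = 1e+14 * exp(-50000 / (8.314 * 588))
k = 1e+14 * exp(-10.22781)
k = 3.62e+09


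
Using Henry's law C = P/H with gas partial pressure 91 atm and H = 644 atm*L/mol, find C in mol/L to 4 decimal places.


C = P / H
C = 91 / 644
C = 0.1413 mol/L


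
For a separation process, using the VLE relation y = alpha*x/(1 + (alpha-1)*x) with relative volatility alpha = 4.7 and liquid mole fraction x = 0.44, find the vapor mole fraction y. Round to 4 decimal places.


y = alpha*x / (1 + (alpha-1)*x)
y = 4.7*0.44 / (1 + (4.7-1)*0.44)
y = 2.068 / (1 + 1.628)
y = 2.068 / 2.628
y = 0.7869


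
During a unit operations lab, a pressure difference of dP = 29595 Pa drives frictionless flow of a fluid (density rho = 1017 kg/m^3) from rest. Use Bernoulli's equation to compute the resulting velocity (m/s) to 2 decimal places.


v = sqrt(2*dP/rho)
v = sqrt(2*29595/1017)
v = sqrt(58.20059)
v = 7.63 m/s


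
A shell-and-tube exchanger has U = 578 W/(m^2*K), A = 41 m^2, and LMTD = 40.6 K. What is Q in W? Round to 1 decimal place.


Q = U * A * LMTD
Q = 578 * 41 * 40.6
Q = 962138.8 W


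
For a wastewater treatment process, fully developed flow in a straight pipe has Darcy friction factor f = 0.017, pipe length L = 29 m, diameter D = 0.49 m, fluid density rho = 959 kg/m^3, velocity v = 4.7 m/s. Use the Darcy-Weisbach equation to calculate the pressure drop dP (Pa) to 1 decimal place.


dP = f * (L/D) * (rho*v^2/2)
dP = 0.017 * (29/0.49) * (959*4.7^2/2)
L/D = 59.18367347
rho*v^2/2 = 959*22.09/2 = 10592.155
dP = 0.017 * 59.18367347 * 10592.155
dP = 10657.0 Pa


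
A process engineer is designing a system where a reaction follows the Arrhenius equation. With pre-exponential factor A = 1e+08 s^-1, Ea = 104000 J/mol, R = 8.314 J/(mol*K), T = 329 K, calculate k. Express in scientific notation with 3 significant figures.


k = A * exp(-Ea/(R*T))
k = 1e+08 * exp(-104000 / (8.314 * 329))
k = 1e+08 * exp(-38.02134)
k = 3.07e-09


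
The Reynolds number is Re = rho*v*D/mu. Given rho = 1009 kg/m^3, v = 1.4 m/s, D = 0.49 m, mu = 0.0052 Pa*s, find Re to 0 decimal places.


Re = rho * v * D / mu
Re = 1009 * 1.4 * 0.49 / 0.0052
Re = 692.174 / 0.0052
Re = 133110


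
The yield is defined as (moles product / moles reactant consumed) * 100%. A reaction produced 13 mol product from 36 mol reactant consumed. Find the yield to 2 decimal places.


Yield = (moles product / moles consumed) * 100%
Yield = (13 / 36) * 100
Yield = 0.3611 * 100
Yield = 36.11%


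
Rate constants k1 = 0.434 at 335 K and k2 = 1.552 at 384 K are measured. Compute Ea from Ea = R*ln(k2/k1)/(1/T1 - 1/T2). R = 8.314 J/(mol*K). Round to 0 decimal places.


Ea = R * ln(k2/k1) / (1/T1 - 1/T2)
ln(k2/k1) = ln(1.552/0.434) = 1.2742552
1/T1 - 1/T2 = 1/335 - 1/384 = 0.00038090796
Ea = 8.314 * 1.2742552 / 0.00038090796
Ea = 27813 J/mol


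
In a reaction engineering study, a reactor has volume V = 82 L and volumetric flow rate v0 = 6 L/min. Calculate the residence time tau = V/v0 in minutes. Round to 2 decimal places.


tau = V / v0
tau = 82 / 6
tau = 13.67 min


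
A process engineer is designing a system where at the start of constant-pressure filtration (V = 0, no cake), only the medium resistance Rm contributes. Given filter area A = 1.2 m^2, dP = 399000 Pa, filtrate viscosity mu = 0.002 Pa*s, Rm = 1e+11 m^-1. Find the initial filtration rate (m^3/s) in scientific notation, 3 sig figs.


rate = A * dP / (mu * Rm)
rate = 1.2 * 399000 / (0.002 * 1e+11)
rate = 478800.0 / 2.000e+08
rate = 2.39e-03 m^3/s


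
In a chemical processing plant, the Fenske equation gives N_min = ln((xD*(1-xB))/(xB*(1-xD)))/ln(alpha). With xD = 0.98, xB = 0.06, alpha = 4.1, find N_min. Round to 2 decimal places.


N_min = ln((xD*(1-xB))/(xB*(1-xD))) / ln(alpha)
Numerator inside ln: 0.9212 / 0.0012 = 767.666667
ln(767.666667) = 6.643356
ln(alpha) = ln(4.1) = 1.410987
N_min = 6.643356 / 1.410987 = 4.71


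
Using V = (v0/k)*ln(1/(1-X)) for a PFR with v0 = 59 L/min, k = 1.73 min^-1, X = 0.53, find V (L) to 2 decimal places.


V = (v0/k) * ln(1/(1-X))
V = (59/1.73) * ln(1/(1-0.53))
V = 34.104046 * ln(2.12766)
V = 34.104046 * 0.755023
V = 25.75 L


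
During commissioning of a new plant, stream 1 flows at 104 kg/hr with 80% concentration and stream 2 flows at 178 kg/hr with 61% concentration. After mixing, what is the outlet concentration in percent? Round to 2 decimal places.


Mass balance on solute: F1*x1 + F2*x2 = F3*x3
F3 = F1 + F2 = 104 + 178 = 282 kg/hr
x3 = (F1*x1 + F2*x2)/F3
x3 = (104*0.8 + 178*0.61) / 282
x3 = 68.01%


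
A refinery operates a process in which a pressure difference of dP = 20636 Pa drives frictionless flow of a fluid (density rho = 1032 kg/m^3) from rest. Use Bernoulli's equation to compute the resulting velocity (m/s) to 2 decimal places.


v = sqrt(2*dP/rho)
v = sqrt(2*20636/1032)
v = sqrt(39.992248)
v = 6.32 m/s


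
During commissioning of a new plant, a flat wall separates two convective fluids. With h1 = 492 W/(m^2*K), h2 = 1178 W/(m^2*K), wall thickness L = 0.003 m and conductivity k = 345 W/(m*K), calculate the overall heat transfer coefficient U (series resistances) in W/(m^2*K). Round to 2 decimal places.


1/U = 1/h1 + L/k + 1/h2
1/U = 1/492 + 0.003/345 + 1/1178
1/U = 0.0020325203 + 8.6957e-06 + 0.0008488964
1/U = 0.0028901124
U = 346.01 W/(m^2*K)


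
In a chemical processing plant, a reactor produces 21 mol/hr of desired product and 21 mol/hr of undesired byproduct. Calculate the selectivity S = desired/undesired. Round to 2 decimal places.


S = desired product rate / undesired product rate
S = 21 / 21
S = 1.00


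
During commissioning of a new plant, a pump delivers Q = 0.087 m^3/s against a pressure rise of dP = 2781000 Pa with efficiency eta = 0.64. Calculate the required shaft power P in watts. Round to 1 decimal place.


P = Q * dP / eta
P = 0.087 * 2781000 / 0.64
P = 241947.0 / 0.64
P = 378042.2 W


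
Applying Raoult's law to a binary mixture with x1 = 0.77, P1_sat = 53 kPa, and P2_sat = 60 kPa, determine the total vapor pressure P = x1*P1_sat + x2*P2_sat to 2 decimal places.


P = x1*P1_sat + x2*P2_sat
x2 = 1 - x1 = 1 - 0.77 = 0.23
P = 0.77*53 + 0.23*60
P = 40.81 + 13.8
P = 54.61 kPa


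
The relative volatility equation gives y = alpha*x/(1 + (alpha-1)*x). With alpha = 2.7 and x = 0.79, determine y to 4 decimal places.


y = alpha*x / (1 + (alpha-1)*x)
y = 2.7*0.79 / (1 + (2.7-1)*0.79)
y = 2.133 / (1 + 1.343)
y = 2.133 / 2.343
y = 0.9104


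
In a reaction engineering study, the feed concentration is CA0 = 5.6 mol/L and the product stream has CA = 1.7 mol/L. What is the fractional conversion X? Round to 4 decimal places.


X = (CA0 - CA) / CA0
X = (5.6 - 1.7) / 5.6
X = 3.9 / 5.6
X = 0.6964


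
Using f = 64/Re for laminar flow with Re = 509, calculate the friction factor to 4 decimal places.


f = 64 / Re
f = 64 / 509
f = 0.1257


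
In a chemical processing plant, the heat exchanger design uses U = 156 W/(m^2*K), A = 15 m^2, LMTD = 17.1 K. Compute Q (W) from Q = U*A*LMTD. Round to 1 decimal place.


Q = U * A * LMTD
Q = 156 * 15 * 17.1
Q = 40014.0 W


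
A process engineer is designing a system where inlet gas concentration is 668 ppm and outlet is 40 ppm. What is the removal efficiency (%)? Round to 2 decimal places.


Efficiency = (G_in - G_out) / G_in * 100%
Efficiency = (668 - 40) / 668 * 100
Efficiency = 628 / 668 * 100
Efficiency = 94.01%


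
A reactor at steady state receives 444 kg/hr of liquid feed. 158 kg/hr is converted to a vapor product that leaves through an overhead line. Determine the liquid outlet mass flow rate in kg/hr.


Steady-state mass balance on the main outlet: F_out = F_in - F_removed
F_out = 444 - 158
F_out = 286 kg/hr


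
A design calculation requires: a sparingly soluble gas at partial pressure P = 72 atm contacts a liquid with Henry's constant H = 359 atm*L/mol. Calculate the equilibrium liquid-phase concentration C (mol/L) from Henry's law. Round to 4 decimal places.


C = P / H
C = 72 / 359
C = 0.2006 mol/L


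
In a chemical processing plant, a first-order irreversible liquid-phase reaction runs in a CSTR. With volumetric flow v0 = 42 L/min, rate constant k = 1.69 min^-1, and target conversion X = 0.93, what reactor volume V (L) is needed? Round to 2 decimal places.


V = v0 * X / (k * (1 - X))
V = 42 * 0.93 / (1.69 * (1 - 0.93))
V = 39.06 / (1.69 * 0.07)
V = 39.06 / 0.1183
V = 330.18 L


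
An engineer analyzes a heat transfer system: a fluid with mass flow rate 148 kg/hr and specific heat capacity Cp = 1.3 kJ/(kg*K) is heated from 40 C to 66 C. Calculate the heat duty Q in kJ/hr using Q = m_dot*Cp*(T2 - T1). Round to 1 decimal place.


Q = m_dot * Cp * (T2 - T1)
Q = 148 * 1.3 * (66 - 40)
Q = 148 * 1.3 * 26
Q = 5002.4 kJ/hr


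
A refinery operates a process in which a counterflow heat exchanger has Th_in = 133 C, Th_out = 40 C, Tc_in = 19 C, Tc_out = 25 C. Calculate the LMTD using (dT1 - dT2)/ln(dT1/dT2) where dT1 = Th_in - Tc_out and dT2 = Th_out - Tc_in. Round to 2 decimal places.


dT1 = Th_in - Tc_out = 133 - 25 = 108
dT2 = Th_out - Tc_in = 40 - 19 = 21
LMTD = (dT1 - dT2) / ln(dT1/dT2)
LMTD = (108 - 21) / ln(108/21)
LMTD = 53.13 K


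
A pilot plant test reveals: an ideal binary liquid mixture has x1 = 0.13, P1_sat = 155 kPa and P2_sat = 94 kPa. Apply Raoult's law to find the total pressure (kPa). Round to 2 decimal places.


P = x1*P1_sat + x2*P2_sat
x2 = 1 - x1 = 1 - 0.13 = 0.87
P = 0.13*155 + 0.87*94
P = 20.15 + 81.78
P = 101.93 kPa


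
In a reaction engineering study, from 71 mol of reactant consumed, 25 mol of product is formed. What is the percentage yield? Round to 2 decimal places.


Yield = (moles product / moles consumed) * 100%
Yield = (25 / 71) * 100
Yield = 0.3521 * 100
Yield = 35.21%


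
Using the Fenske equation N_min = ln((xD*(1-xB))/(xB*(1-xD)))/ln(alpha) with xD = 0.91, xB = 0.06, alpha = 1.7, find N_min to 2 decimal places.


N_min = ln((xD*(1-xB))/(xB*(1-xD))) / ln(alpha)
Numerator inside ln: 0.8554 / 0.0054 = 158.407407
ln(158.407407) = 5.06517
ln(alpha) = ln(1.7) = 0.530628
N_min = 5.06517 / 0.530628 = 9.55


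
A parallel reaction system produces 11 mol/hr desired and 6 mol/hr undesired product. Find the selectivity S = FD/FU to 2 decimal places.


S = desired product rate / undesired product rate
S = 11 / 6
S = 1.83


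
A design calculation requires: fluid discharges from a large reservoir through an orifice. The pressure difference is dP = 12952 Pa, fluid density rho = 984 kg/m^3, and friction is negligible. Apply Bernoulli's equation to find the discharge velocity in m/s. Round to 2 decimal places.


v = sqrt(2*dP/rho)
v = sqrt(2*12952/984)
v = sqrt(26.325203)
v = 5.13 m/s


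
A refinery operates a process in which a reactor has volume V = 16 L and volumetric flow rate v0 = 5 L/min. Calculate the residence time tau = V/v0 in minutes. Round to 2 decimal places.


tau = V / v0
tau = 16 / 5
tau = 3.20 min


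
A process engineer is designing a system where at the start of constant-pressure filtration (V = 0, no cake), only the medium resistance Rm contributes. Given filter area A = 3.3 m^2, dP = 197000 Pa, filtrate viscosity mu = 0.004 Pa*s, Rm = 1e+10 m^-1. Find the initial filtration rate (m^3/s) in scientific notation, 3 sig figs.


rate = A * dP / (mu * Rm)
rate = 3.3 * 197000 / (0.004 * 1e+10)
rate = 650100.0 / 4.000e+07
rate = 1.63e-02 m^3/s


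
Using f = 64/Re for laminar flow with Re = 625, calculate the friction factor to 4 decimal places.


f = 64 / Re
f = 64 / 625
f = 0.1024


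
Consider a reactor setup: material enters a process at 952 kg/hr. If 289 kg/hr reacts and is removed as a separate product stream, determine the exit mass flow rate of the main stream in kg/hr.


Steady-state mass balance on the main outlet: F_out = F_in - F_removed
F_out = 952 - 289
F_out = 663 kg/hr


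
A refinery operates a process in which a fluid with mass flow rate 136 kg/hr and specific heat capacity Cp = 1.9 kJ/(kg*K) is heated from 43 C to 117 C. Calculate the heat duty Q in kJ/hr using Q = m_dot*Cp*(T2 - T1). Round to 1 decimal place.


Q = m_dot * Cp * (T2 - T1)
Q = 136 * 1.9 * (117 - 43)
Q = 136 * 1.9 * 74
Q = 19121.6 kJ/hr


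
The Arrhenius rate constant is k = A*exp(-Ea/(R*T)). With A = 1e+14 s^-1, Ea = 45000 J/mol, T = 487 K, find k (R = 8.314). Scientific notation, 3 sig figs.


k = A * exp(-Ea/(R*T))
k = 1e+14 * exp(-45000 / (8.314 * 487))
k = 1e+14 * exp(-11.11408)
k = 1.49e+09


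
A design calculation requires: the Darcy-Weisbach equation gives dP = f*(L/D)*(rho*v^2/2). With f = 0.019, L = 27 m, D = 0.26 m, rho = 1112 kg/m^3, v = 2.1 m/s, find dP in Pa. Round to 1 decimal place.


dP = f * (L/D) * (rho*v^2/2)
dP = 0.019 * (27/0.26) * (1112*2.1^2/2)
L/D = 103.84615385
rho*v^2/2 = 1112*4.41/2 = 2451.96
dP = 0.019 * 103.84615385 * 2451.96
dP = 4837.9 Pa


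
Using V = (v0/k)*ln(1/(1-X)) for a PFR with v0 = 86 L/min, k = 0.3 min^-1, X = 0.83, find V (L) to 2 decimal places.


V = (v0/k) * ln(1/(1-X))
V = (86/0.3) * ln(1/(1-0.83))
V = 286.666667 * ln(5.882353)
V = 286.666667 * 1.771957
V = 507.96 L


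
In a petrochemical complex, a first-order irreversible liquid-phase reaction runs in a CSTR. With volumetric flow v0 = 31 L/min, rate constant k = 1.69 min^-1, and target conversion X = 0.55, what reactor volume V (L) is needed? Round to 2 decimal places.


V = v0 * X / (k * (1 - X))
V = 31 * 0.55 / (1.69 * (1 - 0.55))
V = 17.05 / (1.69 * 0.45)
V = 17.05 / 0.7605
V = 22.42 L


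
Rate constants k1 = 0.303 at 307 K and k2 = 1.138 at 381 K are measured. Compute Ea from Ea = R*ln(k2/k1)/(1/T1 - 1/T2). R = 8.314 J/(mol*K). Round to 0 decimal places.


Ea = R * ln(k2/k1) / (1/T1 - 1/T2)
ln(k2/k1) = ln(1.138/0.303) = 1.3232948
1/T1 - 1/T2 = 1/307 - 1/381 = 0.000632657074
Ea = 8.314 * 1.3232948 / 0.000632657074
Ea = 17390 J/mol


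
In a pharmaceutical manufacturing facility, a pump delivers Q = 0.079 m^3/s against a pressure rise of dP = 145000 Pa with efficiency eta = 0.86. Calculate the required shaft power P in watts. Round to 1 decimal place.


P = Q * dP / eta
P = 0.079 * 145000 / 0.86
P = 11455.0 / 0.86
P = 13319.8 W


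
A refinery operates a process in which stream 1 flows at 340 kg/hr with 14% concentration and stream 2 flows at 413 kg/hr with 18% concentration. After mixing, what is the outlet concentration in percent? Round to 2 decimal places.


Mass balance on solute: F1*x1 + F2*x2 = F3*x3
F3 = F1 + F2 = 340 + 413 = 753 kg/hr
x3 = (F1*x1 + F2*x2)/F3
x3 = (340*0.14 + 413*0.18) / 753
x3 = 16.19%


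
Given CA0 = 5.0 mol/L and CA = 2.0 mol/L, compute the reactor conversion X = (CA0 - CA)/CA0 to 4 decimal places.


X = (CA0 - CA) / CA0
X = (5.0 - 2.0) / 5.0
X = 3.0 / 5.0
X = 0.6000


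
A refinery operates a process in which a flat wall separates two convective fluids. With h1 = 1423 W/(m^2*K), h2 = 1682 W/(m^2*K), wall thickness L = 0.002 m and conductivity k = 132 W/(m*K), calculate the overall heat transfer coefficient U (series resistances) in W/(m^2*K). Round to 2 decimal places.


1/U = 1/h1 + L/k + 1/h2
1/U = 1/1423 + 0.002/132 + 1/1682
1/U = 0.0007027407 + 1.51515e-05 + 0.0005945303
1/U = 0.0013124225
U = 761.95 W/(m^2*K)


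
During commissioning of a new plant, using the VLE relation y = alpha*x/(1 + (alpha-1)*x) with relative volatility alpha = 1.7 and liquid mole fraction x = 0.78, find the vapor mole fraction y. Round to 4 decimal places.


y = alpha*x / (1 + (alpha-1)*x)
y = 1.7*0.78 / (1 + (1.7-1)*0.78)
y = 1.326 / (1 + 0.546)
y = 1.326 / 1.546
y = 0.8577


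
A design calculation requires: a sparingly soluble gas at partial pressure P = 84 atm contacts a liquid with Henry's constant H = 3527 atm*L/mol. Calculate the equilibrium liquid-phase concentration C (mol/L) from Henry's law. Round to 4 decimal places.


C = P / H
C = 84 / 3527
C = 0.0238 mol/L


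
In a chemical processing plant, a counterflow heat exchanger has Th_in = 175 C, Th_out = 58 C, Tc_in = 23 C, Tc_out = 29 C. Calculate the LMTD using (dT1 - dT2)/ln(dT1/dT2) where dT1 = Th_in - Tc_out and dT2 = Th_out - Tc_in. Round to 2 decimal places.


dT1 = Th_in - Tc_out = 175 - 29 = 146
dT2 = Th_out - Tc_in = 58 - 23 = 35
LMTD = (dT1 - dT2) / ln(dT1/dT2)
LMTD = (146 - 35) / ln(146/35)
LMTD = 77.72 K


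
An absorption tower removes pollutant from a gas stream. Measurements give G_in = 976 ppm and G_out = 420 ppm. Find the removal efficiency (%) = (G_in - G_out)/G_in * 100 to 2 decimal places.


Efficiency = (G_in - G_out) / G_in * 100%
Efficiency = (976 - 420) / 976 * 100
Efficiency = 556 / 976 * 100
Efficiency = 56.97%


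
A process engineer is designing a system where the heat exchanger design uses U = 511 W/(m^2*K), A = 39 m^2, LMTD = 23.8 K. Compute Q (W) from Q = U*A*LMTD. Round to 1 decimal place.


Q = U * A * LMTD
Q = 511 * 39 * 23.8
Q = 474310.2 W


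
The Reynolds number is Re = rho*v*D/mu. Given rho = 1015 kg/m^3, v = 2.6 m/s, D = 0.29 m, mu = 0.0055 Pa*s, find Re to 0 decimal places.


Re = rho * v * D / mu
Re = 1015 * 2.6 * 0.29 / 0.0055
Re = 765.31 / 0.0055
Re = 139147


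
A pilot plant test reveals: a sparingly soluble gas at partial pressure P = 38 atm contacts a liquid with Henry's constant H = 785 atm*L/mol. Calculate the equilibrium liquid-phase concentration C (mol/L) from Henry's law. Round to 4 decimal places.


C = P / H
C = 38 / 785
C = 0.0484 mol/L


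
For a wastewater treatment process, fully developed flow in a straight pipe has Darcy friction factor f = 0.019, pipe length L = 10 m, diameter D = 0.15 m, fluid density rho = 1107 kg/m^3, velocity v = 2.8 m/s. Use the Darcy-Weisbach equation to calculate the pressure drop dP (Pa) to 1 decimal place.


dP = f * (L/D) * (rho*v^2/2)
dP = 0.019 * (10/0.15) * (1107*2.8^2/2)
L/D = 66.66666667
rho*v^2/2 = 1107*7.84/2 = 4339.44
dP = 0.019 * 66.66666667 * 4339.44
dP = 5496.6 Pa


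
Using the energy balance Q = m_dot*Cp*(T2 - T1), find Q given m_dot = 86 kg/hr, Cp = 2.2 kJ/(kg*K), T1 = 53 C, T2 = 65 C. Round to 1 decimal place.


Q = m_dot * Cp * (T2 - T1)
Q = 86 * 2.2 * (65 - 53)
Q = 86 * 2.2 * 12
Q = 2270.4 kJ/hr


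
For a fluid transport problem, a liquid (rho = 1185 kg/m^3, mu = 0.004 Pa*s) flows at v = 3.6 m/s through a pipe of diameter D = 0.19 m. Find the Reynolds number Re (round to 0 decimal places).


Re = rho * v * D / mu
Re = 1185 * 3.6 * 0.19 / 0.004
Re = 810.54 / 0.004
Re = 202635


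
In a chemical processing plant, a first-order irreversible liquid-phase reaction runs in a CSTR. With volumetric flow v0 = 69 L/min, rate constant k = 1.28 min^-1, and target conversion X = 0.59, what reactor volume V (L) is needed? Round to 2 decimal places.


V = v0 * X / (k * (1 - X))
V = 69 * 0.59 / (1.28 * (1 - 0.59))
V = 40.71 / (1.28 * 0.41)
V = 40.71 / 0.5248
V = 77.57 L


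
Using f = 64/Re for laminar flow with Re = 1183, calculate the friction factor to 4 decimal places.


f = 64 / Re
f = 64 / 1183
f = 0.0541


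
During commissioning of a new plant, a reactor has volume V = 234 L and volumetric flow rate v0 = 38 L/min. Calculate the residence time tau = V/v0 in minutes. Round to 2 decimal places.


tau = V / v0
tau = 234 / 38
tau = 6.16 min


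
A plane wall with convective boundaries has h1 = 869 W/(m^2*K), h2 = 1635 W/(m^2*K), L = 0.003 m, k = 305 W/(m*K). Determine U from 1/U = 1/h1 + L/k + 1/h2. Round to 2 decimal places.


1/U = 1/h1 + L/k + 1/h2
1/U = 1/869 + 0.003/305 + 1/1635
1/U = 0.001150748 + 9.8361e-06 + 0.0006116208
1/U = 0.0017722049
U = 564.27 W/(m^2*K)


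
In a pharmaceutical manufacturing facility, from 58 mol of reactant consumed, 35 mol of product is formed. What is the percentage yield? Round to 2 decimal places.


Yield = (moles product / moles consumed) * 100%
Yield = (35 / 58) * 100
Yield = 0.6034 * 100
Yield = 60.34%


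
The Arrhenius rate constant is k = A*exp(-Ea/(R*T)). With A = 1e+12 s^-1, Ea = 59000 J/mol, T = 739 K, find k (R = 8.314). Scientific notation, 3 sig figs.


k = A * exp(-Ea/(R*T))
k = 1e+12 * exp(-59000 / (8.314 * 739))
k = 1e+12 * exp(-9.602793)
k = 6.75e+07


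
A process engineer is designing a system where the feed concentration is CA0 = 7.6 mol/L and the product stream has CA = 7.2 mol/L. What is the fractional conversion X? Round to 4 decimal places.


X = (CA0 - CA) / CA0
X = (7.6 - 7.2) / 7.6
X = 0.4 / 7.6
X = 0.0526


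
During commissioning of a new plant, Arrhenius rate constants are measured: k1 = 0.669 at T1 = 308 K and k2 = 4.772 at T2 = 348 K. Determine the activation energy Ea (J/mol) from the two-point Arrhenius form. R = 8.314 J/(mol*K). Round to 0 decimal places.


Ea = R * ln(k2/k1) / (1/T1 - 1/T2)
ln(k2/k1) = ln(4.772/0.669) = 1.9647367
1/T1 - 1/T2 = 1/308 - 1/348 = 0.000373190028
Ea = 8.314 * 1.9647367 / 0.000373190028
Ea = 43771 J/mol


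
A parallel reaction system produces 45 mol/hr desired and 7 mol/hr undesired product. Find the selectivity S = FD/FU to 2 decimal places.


S = desired product rate / undesired product rate
S = 45 / 7
S = 6.43


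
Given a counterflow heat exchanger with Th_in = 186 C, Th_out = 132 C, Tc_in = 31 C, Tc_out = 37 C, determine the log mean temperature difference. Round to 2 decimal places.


dT1 = Th_in - Tc_out = 186 - 37 = 149
dT2 = Th_out - Tc_in = 132 - 31 = 101
LMTD = (dT1 - dT2) / ln(dT1/dT2)
LMTD = (149 - 101) / ln(149/101)
LMTD = 123.45 K


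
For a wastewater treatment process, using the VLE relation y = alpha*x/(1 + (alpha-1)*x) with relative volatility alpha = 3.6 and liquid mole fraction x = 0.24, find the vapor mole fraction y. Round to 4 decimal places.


y = alpha*x / (1 + (alpha-1)*x)
y = 3.6*0.24 / (1 + (3.6-1)*0.24)
y = 0.864 / (1 + 0.624)
y = 0.864 / 1.624
y = 0.5320


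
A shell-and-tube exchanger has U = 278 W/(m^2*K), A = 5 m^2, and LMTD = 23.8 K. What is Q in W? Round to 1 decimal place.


Q = U * A * LMTD
Q = 278 * 5 * 23.8
Q = 33082.0 W


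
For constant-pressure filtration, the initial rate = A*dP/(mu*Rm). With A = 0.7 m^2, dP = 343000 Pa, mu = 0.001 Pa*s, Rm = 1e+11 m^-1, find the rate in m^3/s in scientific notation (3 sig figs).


rate = A * dP / (mu * Rm)
rate = 0.7 * 343000 / (0.001 * 1e+11)
rate = 240100.0 / 1.000e+08
rate = 2.40e-03 m^3/s


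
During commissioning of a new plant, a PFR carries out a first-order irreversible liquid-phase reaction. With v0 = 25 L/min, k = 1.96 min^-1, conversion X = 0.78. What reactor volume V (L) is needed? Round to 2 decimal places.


V = (v0/k) * ln(1/(1-X))
V = (25/1.96) * ln(1/(1-0.78))
V = 12.755102 * ln(4.545455)
V = 12.755102 * 1.514128
V = 19.31 L


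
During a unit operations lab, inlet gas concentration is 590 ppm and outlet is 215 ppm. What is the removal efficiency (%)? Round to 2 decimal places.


Efficiency = (G_in - G_out) / G_in * 100%
Efficiency = (590 - 215) / 590 * 100
Efficiency = 375 / 590 * 100
Efficiency = 63.56%


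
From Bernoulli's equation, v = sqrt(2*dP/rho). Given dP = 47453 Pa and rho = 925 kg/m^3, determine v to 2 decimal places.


v = sqrt(2*dP/rho)
v = sqrt(2*47453/925)
v = sqrt(102.601081)
v = 10.13 m/s


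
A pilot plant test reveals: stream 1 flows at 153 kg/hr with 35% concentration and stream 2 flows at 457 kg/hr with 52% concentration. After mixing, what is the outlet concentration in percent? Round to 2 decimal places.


Mass balance on solute: F1*x1 + F2*x2 = F3*x3
F3 = F1 + F2 = 153 + 457 = 610 kg/hr
x3 = (F1*x1 + F2*x2)/F3
x3 = (153*0.35 + 457*0.52) / 610
x3 = 47.74%


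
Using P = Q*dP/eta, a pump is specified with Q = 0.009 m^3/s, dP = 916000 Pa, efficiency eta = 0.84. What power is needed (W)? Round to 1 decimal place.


P = Q * dP / eta
P = 0.009 * 916000 / 0.84
P = 8244.0 / 0.84
P = 9814.3 W


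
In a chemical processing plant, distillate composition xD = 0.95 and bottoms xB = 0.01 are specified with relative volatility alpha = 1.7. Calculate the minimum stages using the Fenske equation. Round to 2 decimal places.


N_min = ln((xD*(1-xB))/(xB*(1-xD))) / ln(alpha)
Numerator inside ln: 0.9405 / 0.0005 = 1881.0
ln(1881.0) = 7.539559
ln(alpha) = ln(1.7) = 0.530628
N_min = 7.539559 / 0.530628 = 14.21


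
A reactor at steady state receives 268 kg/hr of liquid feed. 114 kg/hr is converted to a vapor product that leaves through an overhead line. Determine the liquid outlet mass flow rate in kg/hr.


Steady-state mass balance on the main outlet: F_out = F_in - F_removed
F_out = 268 - 114
F_out = 154 kg/hr


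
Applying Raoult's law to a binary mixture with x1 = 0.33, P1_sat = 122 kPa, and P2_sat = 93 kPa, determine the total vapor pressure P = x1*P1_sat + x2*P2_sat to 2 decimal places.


P = x1*P1_sat + x2*P2_sat
x2 = 1 - x1 = 1 - 0.33 = 0.67
P = 0.33*122 + 0.67*93
P = 40.26 + 62.31
P = 102.57 kPa


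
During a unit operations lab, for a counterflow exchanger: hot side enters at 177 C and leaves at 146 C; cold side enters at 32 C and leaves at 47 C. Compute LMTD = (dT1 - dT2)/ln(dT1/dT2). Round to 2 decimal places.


dT1 = Th_in - Tc_out = 177 - 47 = 130
dT2 = Th_out - Tc_in = 146 - 32 = 114
LMTD = (dT1 - dT2) / ln(dT1/dT2)
LMTD = (130 - 114) / ln(130/114)
LMTD = 121.82 K


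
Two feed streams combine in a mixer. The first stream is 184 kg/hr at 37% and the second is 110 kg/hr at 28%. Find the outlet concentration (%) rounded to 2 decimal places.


Mass balance on solute: F1*x1 + F2*x2 = F3*x3
F3 = F1 + F2 = 184 + 110 = 294 kg/hr
x3 = (F1*x1 + F2*x2)/F3
x3 = (184*0.37 + 110*0.28) / 294
x3 = 33.63%


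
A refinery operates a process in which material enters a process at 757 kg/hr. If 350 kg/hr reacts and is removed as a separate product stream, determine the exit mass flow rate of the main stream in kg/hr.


Steady-state mass balance on the main outlet: F_out = F_in - F_removed
F_out = 757 - 350
F_out = 407 kg/hr


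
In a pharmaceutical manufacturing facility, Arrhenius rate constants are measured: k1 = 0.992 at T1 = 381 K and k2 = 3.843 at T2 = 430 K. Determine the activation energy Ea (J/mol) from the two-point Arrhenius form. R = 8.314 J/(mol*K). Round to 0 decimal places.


Ea = R * ln(k2/k1) / (1/T1 - 1/T2)
ln(k2/k1) = ln(3.843/0.992) = 1.3542855
1/T1 - 1/T2 = 1/381 - 1/430 = 0.000299090521
Ea = 8.314 * 1.3542855 / 0.000299090521
Ea = 37646 J/mol


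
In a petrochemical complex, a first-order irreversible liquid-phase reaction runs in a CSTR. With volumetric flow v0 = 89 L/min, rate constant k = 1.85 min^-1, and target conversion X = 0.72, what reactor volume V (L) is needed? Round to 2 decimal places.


V = v0 * X / (k * (1 - X))
V = 89 * 0.72 / (1.85 * (1 - 0.72))
V = 64.08 / (1.85 * 0.28)
V = 64.08 / 0.518
V = 123.71 L


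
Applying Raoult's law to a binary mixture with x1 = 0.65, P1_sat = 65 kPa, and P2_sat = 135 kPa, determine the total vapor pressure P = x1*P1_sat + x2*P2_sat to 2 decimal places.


P = x1*P1_sat + x2*P2_sat
x2 = 1 - x1 = 1 - 0.65 = 0.35
P = 0.65*65 + 0.35*135
P = 42.25 + 47.25
P = 89.50 kPa


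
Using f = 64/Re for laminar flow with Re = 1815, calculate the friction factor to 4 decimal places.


f = 64 / Re
f = 64 / 1815
f = 0.0353


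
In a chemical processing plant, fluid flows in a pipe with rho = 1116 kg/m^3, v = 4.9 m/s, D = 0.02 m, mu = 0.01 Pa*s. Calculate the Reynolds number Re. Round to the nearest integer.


Re = rho * v * D / mu
Re = 1116 * 4.9 * 0.02 / 0.01
Re = 109.368 / 0.01
Re = 10937


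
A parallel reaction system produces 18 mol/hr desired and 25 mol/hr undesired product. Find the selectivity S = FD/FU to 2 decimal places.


S = desired product rate / undesired product rate
S = 18 / 25
S = 0.72


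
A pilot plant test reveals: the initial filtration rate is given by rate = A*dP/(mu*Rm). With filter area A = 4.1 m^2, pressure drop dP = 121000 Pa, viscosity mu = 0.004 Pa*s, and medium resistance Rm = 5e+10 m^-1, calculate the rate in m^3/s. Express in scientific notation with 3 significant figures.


rate = A * dP / (mu * Rm)
rate = 4.1 * 121000 / (0.004 * 5e+10)
rate = 496100.0 / 2.000e+08
rate = 2.48e-03 m^3/s


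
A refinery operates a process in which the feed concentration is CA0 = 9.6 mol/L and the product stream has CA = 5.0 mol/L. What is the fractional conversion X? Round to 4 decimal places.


X = (CA0 - CA) / CA0
X = (9.6 - 5.0) / 9.6
X = 4.6 / 9.6
X = 0.4792


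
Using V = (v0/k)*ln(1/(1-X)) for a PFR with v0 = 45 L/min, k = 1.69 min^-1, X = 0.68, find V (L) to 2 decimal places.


V = (v0/k) * ln(1/(1-X))
V = (45/1.69) * ln(1/(1-0.68))
V = 26.627219 * ln(3.125)
V = 26.627219 * 1.139434
V = 30.34 L


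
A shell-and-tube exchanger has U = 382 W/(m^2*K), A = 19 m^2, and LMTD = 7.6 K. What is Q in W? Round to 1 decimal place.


Q = U * A * LMTD
Q = 382 * 19 * 7.6
Q = 55160.8 W


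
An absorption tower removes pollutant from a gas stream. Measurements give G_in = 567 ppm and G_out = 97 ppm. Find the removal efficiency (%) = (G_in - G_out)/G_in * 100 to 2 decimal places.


Efficiency = (G_in - G_out) / G_in * 100%
Efficiency = (567 - 97) / 567 * 100
Efficiency = 470 / 567 * 100
Efficiency = 82.89%
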